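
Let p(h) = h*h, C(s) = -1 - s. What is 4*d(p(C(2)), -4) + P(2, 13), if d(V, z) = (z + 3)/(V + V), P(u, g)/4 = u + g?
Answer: 538/9 ≈ 59.778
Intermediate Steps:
p(h) = h²
P(u, g) = 4*g + 4*u (P(u, g) = 4*(u + g) = 4*(g + u) = 4*g + 4*u)
d(V, z) = (3 + z)/(2*V) (d(V, z) = (3 + z)/((2*V)) = (3 + z)*(1/(2*V)) = (3 + z)/(2*V))
4*d(p(C(2)), -4) + P(2, 13) = 4*((3 - 4)/(2*((-1 - 1*2)²))) + (4*13 + 4*2) = 4*((½)*(-1)/(-1 - 2)²) + (52 + 8) = 4*((½)*(-1)/(-3)²) + 60 = 4*((½)*(-1)/9) + 60 = 4*((½)*(⅑)*(-1)) + 60 = 4*(-1/18) + 60 = -2/9 + 60 = 538/9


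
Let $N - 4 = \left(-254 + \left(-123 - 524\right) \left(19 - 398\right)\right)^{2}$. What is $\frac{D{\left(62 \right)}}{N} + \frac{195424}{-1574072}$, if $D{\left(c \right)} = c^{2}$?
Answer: $- \frac{1465799226299584}{11806506418228915} \approx -0.12415$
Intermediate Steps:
$N = 60004911685$ ($N = 4 + \left(-254 + \left(-123 - 524\right) \left(19 - 398\right)\right)^{2} = 4 + \left(-254 - -245213\right)^{2} = 4 + \left(-254 + 245213\right)^{2} = 4 + 244959^{2} = 4 + 60004911681 = 60004911685$)
$\frac{D{\left(62 \right)}}{N} + \frac{195424}{-1574072} = \frac{62^{2}}{60004911685} + \frac{195424}{-1574072} = 3844 \cdot \frac{1}{60004911685} + 195424 \left(- \frac{1}{1574072}\right) = \frac{3844}{60004911685} - \frac{24428}{196759} = - \frac{1465799226299584}{11806506418228915}$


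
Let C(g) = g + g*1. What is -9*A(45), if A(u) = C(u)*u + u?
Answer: -36855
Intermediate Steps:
C(g) = 2*g (C(g) = g + g = 2*g)
A(u) = u + 2*u² (A(u) = (2*u)*u + u = 2*u² + u = u + 2*u²)
-9*A(45) = -405*(1 + 2*45) = -405*(1 + 90) = -405*91 = -9*4095 = -36855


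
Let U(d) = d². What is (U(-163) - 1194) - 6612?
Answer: 18763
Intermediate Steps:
(U(-163) - 1194) - 6612 = ((-163)² - 1194) - 6612 = (26569 - 1194) - 6612 = 25375 - 6612 = 18763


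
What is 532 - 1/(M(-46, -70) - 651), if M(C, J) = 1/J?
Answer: 24243842/45571 ≈ 532.00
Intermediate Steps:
532 - 1/(M(-46, -70) - 651) = 532 - 1/(1/(-70) - 651) = 532 - 1/(-1/70 - 651) = 532 - 1/(-45571/70) = 532 - 1*(-70/45571) = 532 + 70/45571 = 24243842/45571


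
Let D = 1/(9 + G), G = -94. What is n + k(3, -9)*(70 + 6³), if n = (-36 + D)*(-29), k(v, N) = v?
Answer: 161699/85 ≈ 1902.3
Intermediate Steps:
D = -1/85 (D = 1/(9 - 94) = 1/(-85) = -1/85 ≈ -0.011765)
n = 88769/85 (n = (-36 - 1/85)*(-29) = -3061/85*(-29) = 88769/85 ≈ 1044.3)
n + k(3, -9)*(70 + 6³) = 88769/85 + 3*(70 + 6³) = 88769/85 + 3*(70 + 216) = 88769/85 + 3*286 = 88769/85 + 858 = 161699/85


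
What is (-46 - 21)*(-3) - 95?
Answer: 106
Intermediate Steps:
(-46 - 21)*(-3) - 95 = -67*(-3) - 95 = 201 - 95 = 106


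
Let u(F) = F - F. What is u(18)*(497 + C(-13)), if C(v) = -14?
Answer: 0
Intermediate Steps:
u(F) = 0
u(18)*(497 + C(-13)) = 0*(497 - 14) = 0*483 = 0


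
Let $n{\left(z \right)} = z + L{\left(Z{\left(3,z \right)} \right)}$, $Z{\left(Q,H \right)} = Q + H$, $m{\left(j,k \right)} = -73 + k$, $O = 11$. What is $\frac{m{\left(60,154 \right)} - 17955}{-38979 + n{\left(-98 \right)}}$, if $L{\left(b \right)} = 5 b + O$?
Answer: $\frac{17874}{39541} \approx 0.45204$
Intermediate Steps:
$Z{\left(Q,H \right)} = H + Q$
$L{\left(b \right)} = 11 + 5 b$ ($L{\left(b \right)} = 5 b + 11 = 11 + 5 b$)
$n{\left(z \right)} = 26 + 6 z$ ($n{\left(z \right)} = z + \left(11 + 5 \left(z + 3\right)\right) = z + \left(11 + 5 \left(3 + z\right)\right) = z + \left(11 + \left(15 + 5 z\right)\right) = z + \left(26 + 5 z\right) = 26 + 6 z$)
$\frac{m{\left(60,154 \right)} - 17955}{-38979 + n{\left(-98 \right)}} = \frac{\left(-73 + 154\right) - 17955}{-38979 + \left(26 + 6 \left(-98\right)\right)} = \frac{81 - 17955}{-38979 + \left(26 - 588\right)} = - \frac{17874}{-38979 - 562} = - \frac{17874}{-39541} = \left(-17874\right) \left(- \frac{1}{39541}\right) = \frac{17874}{39541}$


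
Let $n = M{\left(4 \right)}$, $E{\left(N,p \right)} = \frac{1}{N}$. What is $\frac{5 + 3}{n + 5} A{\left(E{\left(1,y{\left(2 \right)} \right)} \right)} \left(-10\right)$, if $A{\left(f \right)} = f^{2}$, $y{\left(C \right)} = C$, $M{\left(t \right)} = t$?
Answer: $- \frac{80}{9} \approx -8.8889$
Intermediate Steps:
$n = 4$
$\frac{5 + 3}{n + 5} A{\left(E{\left(1,y{\left(2 \right)} \right)} \right)} \left(-10\right) = \frac{5 + 3}{4 + 5} \left(1^{-1}\right)^{2} \left(-10\right) = \frac{8}{9} \cdot 1^{2} \left(-10\right) = 8 \cdot \frac{1}{9} \cdot 1 \left(-10\right) = \frac{8}{9} \cdot 1 \left(-10\right) = \frac{8}{9} \left(-10\right) = - \frac{80}{9}$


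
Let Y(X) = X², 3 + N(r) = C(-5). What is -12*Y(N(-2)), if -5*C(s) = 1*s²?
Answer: -768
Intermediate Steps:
C(s) = -s²/5
N(r) = -8 (N(r) = -3 - ⅕*(-5)² = -3 - ⅕*25 = -3 - 5 = -8)
-12*Y(N(-2)) = -12*(-8)² = -12*64 = -768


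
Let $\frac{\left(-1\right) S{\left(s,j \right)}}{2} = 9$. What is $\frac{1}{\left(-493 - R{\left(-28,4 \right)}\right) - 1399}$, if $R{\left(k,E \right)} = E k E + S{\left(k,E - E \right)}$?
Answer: $- \frac{1}{1426} \approx -0.00070126$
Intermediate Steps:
$S{\left(s,j \right)} = -18$ ($S{\left(s,j \right)} = \left(-2\right) 9 = -18$)
$R{\left(k,E \right)} = -18 + k E^{2}$ ($R{\left(k,E \right)} = E k E - 18 = k E^{2} - 18 = -18 + k E^{2}$)
$\frac{1}{\left(-493 - R{\left(-28,4 \right)}\right) - 1399} = \frac{1}{\left(-493 - \left(-18 - 28 \cdot 4^{2}\right)\right) - 1399} = \frac{1}{\left(-493 - \left(-18 - 448\right)\right) - 1399} = \frac{1}{\left(-493 - -466\right) - 1399} = \frac{1}{\left(-493 + 466\right) - 1399} = \frac{1}{-27 - 1399} = \frac{1}{-1426} = - \frac{1}{1426}$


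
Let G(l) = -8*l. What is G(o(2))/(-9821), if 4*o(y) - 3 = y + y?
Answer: 2/1403 ≈ 0.0014255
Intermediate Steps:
o(y) = ¾ + y/2 (o(y) = ¾ + (y + y)/4 = ¾ + (2*y)/4 = ¾ + y/2)
G(o(2))/(-9821) = -8*(¾ + (½)*2)/(-9821) = -8*(¾ + 1)*(-1/9821) = -8*7/4*(-1/9821) = -14*(-1/9821) = 2/1403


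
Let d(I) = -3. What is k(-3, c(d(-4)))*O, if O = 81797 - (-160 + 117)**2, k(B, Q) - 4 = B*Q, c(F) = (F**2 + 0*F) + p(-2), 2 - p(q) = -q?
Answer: -1838804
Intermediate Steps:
p(q) = 2 + q (p(q) = 2 - (-1)*q = 2 + q)
c(F) = F**2 (c(F) = (F**2 + 0*F) + (2 - 2) = (F**2 + 0) + 0 = F**2 + 0 = F**2)
k(B, Q) = 4 + B*Q
O = 79948 (O = 81797 - 1*(-43)**2 = 81797 - 1*1849 = 81797 - 1849 = 79948)
k(-3, c(d(-4)))*O = (4 - 3*(-3)**2)*79948 = (4 - 3*9)*79948 = (4 - 27)*79948 = -23*79948 = -1838804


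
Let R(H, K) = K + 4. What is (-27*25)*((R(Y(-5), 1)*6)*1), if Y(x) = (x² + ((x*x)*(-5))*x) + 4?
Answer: -20250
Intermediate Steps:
Y(x) = 4 + x² - 5*x³ (Y(x) = (x² + (x²*(-5))*x) + 4 = (x² + (-5*x²)*x) + 4 = (x² - 5*x³) + 4 = 4 + x² - 5*x³)
R(H, K) = 4 + K
(-27*25)*((R(Y(-5), 1)*6)*1) = (-27*25)*(((4 + 1)*6)*1) = -675*5*6 = -20250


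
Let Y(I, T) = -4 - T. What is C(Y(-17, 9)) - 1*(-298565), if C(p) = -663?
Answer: 297902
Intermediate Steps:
C(Y(-17, 9)) - 1*(-298565) = -663 - 1*(-298565) = -663 + 298565 = 297902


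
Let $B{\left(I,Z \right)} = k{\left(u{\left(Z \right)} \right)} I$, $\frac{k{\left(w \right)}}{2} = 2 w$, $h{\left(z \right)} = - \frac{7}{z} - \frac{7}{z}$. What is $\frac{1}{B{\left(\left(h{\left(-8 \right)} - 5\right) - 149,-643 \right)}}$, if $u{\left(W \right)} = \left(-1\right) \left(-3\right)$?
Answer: $- \frac{1}{1827} \approx -0.00054735$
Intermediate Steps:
$u{\left(W \right)} = 3$
$h{\left(z \right)} = - \frac{14}{z}$
$k{\left(w \right)} = 4 w$ ($k{\left(w \right)} = 2 \cdot 2 w = 4 w$)
$B{\left(I,Z \right)} = 12 I$ ($B{\left(I,Z \right)} = 4 \cdot 3 I = 12 I$)
$\frac{1}{B{\left(\left(h{\left(-8 \right)} - 5\right) - 149,-643 \right)}} = \frac{1}{12 \left(\left(- \frac{14}{-8} - 5\right) - 149\right)} = \frac{1}{12 \left(\left(\left(-14\right) \left(- \frac{1}{8}\right) - 5\right) - 149\right)} = \frac{1}{12 \left(\left(\frac{7}{4} - 5\right) - 149\right)} = \frac{1}{12 \left(- \frac{13}{4} - 149\right)} = \frac{1}{12 \left(- \frac{609}{4}\right)} = \frac{1}{-1827} = - \frac{1}{1827}$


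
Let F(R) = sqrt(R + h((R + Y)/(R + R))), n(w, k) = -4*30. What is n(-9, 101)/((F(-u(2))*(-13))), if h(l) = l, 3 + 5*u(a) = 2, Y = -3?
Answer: -60*I*sqrt(170)/221 ≈ -3.5398*I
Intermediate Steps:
u(a) = -1/5 (u(a) = -3/5 + (1/5)*2 = -3/5 + 2/5 = -1/5)
n(w, k) = -120
F(R) = sqrt(R + (-3 + R)/(2*R)) (F(R) = sqrt(R + (R - 3)/(R + R)) = sqrt(R + (-3 + R)/((2*R))) = sqrt(R + (-3 + R)*(1/(2*R))) = sqrt(R + (-3 + R)/(2*R)))
n(-9, 101)/((F(-u(2))*(-13))) = -120*(-2/(13*sqrt(2 - 6/((-1*(-1/5))) + 4*(-1*(-1/5))))) = -120*(-2/(13*sqrt(2 - 6/1/5 + 4*(1/5)))) = -120*(-2/(13*sqrt(2 - 6*5 + 4/5))) = -120*(-2/(13*sqrt(2 - 30 + 4/5))) = -120*I*sqrt(170)/442 = -60*I*sqrt(170)/221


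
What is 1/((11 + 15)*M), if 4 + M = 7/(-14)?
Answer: -1/117 ≈ -0.0085470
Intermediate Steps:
M = -9/2 (M = -4 + 7/(-14) = -4 + 7*(-1/14) = -4 - ½ = -9/2 ≈ -4.5000)
1/((11 + 15)*M) = 1/((11 + 15)*(-9/2)) = 1/(26*(-9/2)) = 1/(-117) = -1/117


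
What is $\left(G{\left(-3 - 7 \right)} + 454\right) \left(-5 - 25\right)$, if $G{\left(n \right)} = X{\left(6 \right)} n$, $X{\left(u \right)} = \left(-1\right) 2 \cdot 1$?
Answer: $-14220$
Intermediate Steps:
$X{\left(u \right)} = -2$ ($X{\left(u \right)} = \left(-2\right) 1 = -2$)
$G{\left(n \right)} = - 2 n$
$\left(G{\left(-3 - 7 \right)} + 454\right) \left(-5 - 25\right) = \left(- 2 \left(-3 - 7\right) + 454\right) \left(-5 - 25\right) = \left(\left(-2\right) \left(-10\right) + 454\right) \left(-30\right) = \left(20 + 454\right) \left(-30\right) = 474 \left(-30\right) = -14220$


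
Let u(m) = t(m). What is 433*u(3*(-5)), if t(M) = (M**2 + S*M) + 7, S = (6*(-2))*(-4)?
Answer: -211304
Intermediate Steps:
S = 48 (S = -12*(-4) = 48)
t(M) = 7 + M**2 + 48*M (t(M) = (M**2 + 48*M) + 7 = 7 + M**2 + 48*M)
u(m) = 7 + m**2 + 48*m
433*u(3*(-5)) = 433*(7 + (3*(-5))**2 + 48*(3*(-5))) = 433*(7 + (-15)**2 + 48*(-15)) = 433*(7 + 225 - 720) = 433*(-488) = -211304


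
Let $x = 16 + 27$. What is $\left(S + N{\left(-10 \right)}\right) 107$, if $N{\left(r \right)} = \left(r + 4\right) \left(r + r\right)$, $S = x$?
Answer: $17441$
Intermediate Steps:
$x = 43$
$S = 43$
$N{\left(r \right)} = 2 r \left(4 + r\right)$ ($N{\left(r \right)} = \left(4 + r\right) 2 r = 2 r \left(4 + r\right)$)
$\left(S + N{\left(-10 \right)}\right) 107 = \left(43 + 2 \left(-10\right) \left(4 - 10\right)\right) 107 = \left(43 + 2 \left(-10\right) \left(-6\right)\right) 107 = \left(43 + 120\right) 107 = 163 \cdot 107 = 17441$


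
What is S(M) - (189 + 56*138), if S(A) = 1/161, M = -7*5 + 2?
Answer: -1274636/161 ≈ -7917.0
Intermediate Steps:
M = -33 (M = -35 + 2 = -33)
S(A) = 1/161
S(M) - (189 + 56*138) = 1/161 - (189 + 56*138) = 1/161 - (189 + 7728) = 1/161 - 1*7917 = 1/161 - 7917 = -1274636/161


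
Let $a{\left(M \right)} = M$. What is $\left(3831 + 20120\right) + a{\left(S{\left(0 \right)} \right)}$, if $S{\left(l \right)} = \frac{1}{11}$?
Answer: $\frac{263462}{11} \approx 23951.0$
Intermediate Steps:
$S{\left(l \right)} = \frac{1}{11}$
$\left(3831 + 20120\right) + a{\left(S{\left(0 \right)} \right)} = \left(3831 + 20120\right) + \frac{1}{11} = 23951 + \frac{1}{11} = \frac{263462}{11}$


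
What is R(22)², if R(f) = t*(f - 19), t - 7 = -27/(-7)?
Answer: 51984/49 ≈ 1060.9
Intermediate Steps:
t = 76/7 (t = 7 - 27/(-7) = 7 - 27*(-⅐) = 7 + 27/7 = 76/7 ≈ 10.857)
R(f) = -1444/7 + 76*f/7 (R(f) = 76*(f - 19)/7 = 76*(-19 + f)/7 = -1444/7 + 76*f/7)
R(22)² = (-1444/7 + (76/7)*22)² = (-1444/7 + 1672/7)² = (228/7)² = 51984/49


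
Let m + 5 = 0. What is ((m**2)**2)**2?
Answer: 390625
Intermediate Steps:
m = -5 (m = -5 + 0 = -5)
((m**2)**2)**2 = (((-5)**2)**2)**2 = (25**2)**2 = 625**2 = 390625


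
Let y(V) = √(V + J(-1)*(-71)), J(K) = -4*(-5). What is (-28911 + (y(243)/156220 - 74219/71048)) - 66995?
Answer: -6814003707/71048 + I*√1177/156220 ≈ -95907.0 + 0.00021961*I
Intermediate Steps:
J(K) = 20
y(V) = √(-1420 + V) (y(V) = √(V + 20*(-71)) = √(V - 1420) = √(-1420 + V))
(-28911 + (y(243)/156220 - 74219/71048)) - 66995 = (-28911 + (√(-1420 + 243)/156220 - 74219/71048)) - 66995 = (-28911 + (√(-1177)*(1/156220) - 74219*1/71048)) - 66995 = (-28911 + ((I*√1177)*(1/156220) - 74219/71048)) - 66995 = (-28911 + (I*√1177/156220 - 74219/71048)) - 66995 = (-28911 + (-74219/71048 + I*√1177/156220)) - 66995 = (-2054142947/71048 + I*√1177/156220) - 66995 = -6814003707/71048 + I*√1177/156220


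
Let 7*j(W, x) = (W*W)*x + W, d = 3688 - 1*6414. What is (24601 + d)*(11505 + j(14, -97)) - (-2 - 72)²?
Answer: 192297649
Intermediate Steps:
d = -2726 (d = 3688 - 6414 = -2726)
j(W, x) = W/7 + x*W²/7 (j(W, x) = ((W*W)*x + W)/7 = (W²*x + W)/7 = (x*W² + W)/7 = (W + x*W²)/7 = W/7 + x*W²/7)
(24601 + d)*(11505 + j(14, -97)) - (-2 - 72)² = (24601 - 2726)*(11505 + (⅐)*14*(1 + 14*(-97))) - (-2 - 72)² = 21875*(11505 + (⅐)*14*(1 - 1358)) - 1*(-74)² = 21875*(11505 + (⅐)*14*(-1357)) - 1*5476 = 21875*(11505 - 2714) - 5476 = 21875*8791 - 5476 = 192303125 - 5476 = 192297649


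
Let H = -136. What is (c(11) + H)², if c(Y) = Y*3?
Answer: 10609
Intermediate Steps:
c(Y) = 3*Y
(c(11) + H)² = (3*11 - 136)² = (33 - 136)² = (-103)² = 10609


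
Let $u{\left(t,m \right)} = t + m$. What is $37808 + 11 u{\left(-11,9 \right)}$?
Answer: $37786$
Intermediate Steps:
$u{\left(t,m \right)} = m + t$
$37808 + 11 u{\left(-11,9 \right)} = 37808 + 11 \left(9 - 11\right) = 37808 + 11 \left(-2\right) = 37808 - 22 = 37786$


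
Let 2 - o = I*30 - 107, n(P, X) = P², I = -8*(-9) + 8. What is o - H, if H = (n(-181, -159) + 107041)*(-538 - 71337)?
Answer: 10048266459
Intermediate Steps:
I = 80 (I = 72 + 8 = 80)
o = -2291 (o = 2 - (80*30 - 107) = 2 - (2400 - 107) = 2 - 1*2293 = 2 - 2293 = -2291)
H = -10048268750 (H = ((-181)² + 107041)*(-538 - 71337) = (32761 + 107041)*(-71875) = 139802*(-71875) = -10048268750)
o - H = -2291 - 1*(-10048268750) = -2291 + 10048268750 = 10048266459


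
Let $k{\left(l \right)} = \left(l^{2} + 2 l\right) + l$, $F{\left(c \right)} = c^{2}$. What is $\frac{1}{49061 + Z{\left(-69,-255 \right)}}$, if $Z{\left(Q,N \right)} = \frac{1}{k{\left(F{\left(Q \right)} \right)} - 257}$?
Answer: $\frac{22681147}{1112759752968} \approx 2.0383 \cdot 10^{-5}$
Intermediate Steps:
$k{\left(l \right)} = l^{2} + 3 l$
$Z{\left(Q,N \right)} = \frac{1}{-257 + Q^{2} \left(3 + Q^{2}\right)}$ ($Z{\left(Q,N \right)} = \frac{1}{Q^{2} \left(3 + Q^{2}\right) - 257} = \frac{1}{-257 + Q^{2} \left(3 + Q^{2}\right)}$)
$\frac{1}{49061 + Z{\left(-69,-255 \right)}} = \frac{1}{49061 + \frac{1}{-257 + \left(-69\right)^{2} \left(3 + \left(-69\right)^{2}\right)}} = \frac{1}{49061 + \frac{1}{-257 + 4761 \left(3 + 4761\right)}} = \frac{1}{49061 + \frac{1}{-257 + 4761 \cdot 4764}} = \frac{1}{49061 + \frac{1}{-257 + 22681404}} = \frac{1}{49061 + \frac{1}{22681147}} = \frac{1}{\frac{1112759752968}{22681147}} = \frac{22681147}{1112759752968}$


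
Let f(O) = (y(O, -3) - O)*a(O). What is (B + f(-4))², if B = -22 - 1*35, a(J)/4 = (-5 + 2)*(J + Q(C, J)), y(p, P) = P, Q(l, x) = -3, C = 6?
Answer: 729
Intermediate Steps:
a(J) = 36 - 12*J (a(J) = 4*((-5 + 2)*(J - 3)) = 4*(-3*(-3 + J)) = 4*(9 - 3*J) = 36 - 12*J)
B = -57 (B = -22 - 35 = -57)
f(O) = (-3 - O)*(36 - 12*O)
(B + f(-4))² = (-57 + (-108 + 12*(-4)²))² = (-57 + (-108 + 12*16))² = (-57 + (-108 + 192))² = (-57 + 84)² = 27² = 729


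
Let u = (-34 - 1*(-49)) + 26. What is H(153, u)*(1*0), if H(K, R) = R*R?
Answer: 0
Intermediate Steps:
u = 41 (u = (-34 + 49) + 26 = 15 + 26 = 41)
H(K, R) = R²
H(153, u)*(1*0) = 41²*(1*0) = 1681*0 = 0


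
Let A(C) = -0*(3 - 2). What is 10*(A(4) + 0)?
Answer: 0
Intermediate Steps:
A(C) = 0 (A(C) = -0 = -1*0 = 0)
10*(A(4) + 0) = 10*(0 + 0) = 10*0 = 0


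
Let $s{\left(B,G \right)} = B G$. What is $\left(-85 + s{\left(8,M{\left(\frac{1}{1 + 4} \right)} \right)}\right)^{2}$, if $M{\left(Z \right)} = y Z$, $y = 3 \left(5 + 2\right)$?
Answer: $\frac{66049}{25} \approx 2642.0$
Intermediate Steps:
$y = 21$ ($y = 3 \cdot 7 = 21$)
$M{\left(Z \right)} = 21 Z$
$\left(-85 + s{\left(8,M{\left(\frac{1}{1 + 4} \right)} \right)}\right)^{2} = \left(-85 + 8 \frac{21}{1 + 4}\right)^{2} = \left(-85 + 8 \cdot \frac{21}{5}\right)^{2} = \left(-85 + \frac{168}{5}\right)^{2} = \left(- \frac{257}{5}\right)^{2} = \frac{66049}{25}$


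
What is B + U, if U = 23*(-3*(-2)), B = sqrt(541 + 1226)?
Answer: 138 + sqrt(1767) ≈ 180.04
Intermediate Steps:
B = sqrt(1767) ≈ 42.036
U = 138 (U = 23*6 = 138)
B + U = sqrt(1767) + 138 = 138 + sqrt(1767)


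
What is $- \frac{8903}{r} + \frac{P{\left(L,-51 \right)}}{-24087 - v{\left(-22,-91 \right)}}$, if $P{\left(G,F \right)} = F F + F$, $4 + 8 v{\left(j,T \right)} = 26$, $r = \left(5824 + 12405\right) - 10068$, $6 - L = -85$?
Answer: $- \frac{941126377}{786385799} \approx -1.1968$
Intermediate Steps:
$L = 91$ ($L = 6 - -85 = 6 + 85 = 91$)
$r = 8161$ ($r = 18229 - 10068 = 8161$)
$v{\left(j,T \right)} = \frac{11}{4}$ ($v{\left(j,T \right)} = - \frac{1}{2} + \frac{1}{8} \cdot 26 = - \frac{1}{2} + \frac{13}{4} = \frac{11}{4}$)
$P{\left(G,F \right)} = F + F^{2}$ ($P{\left(G,F \right)} = F^{2} + F = F + F^{2}$)
$- \frac{8903}{r} + \frac{P{\left(L,-51 \right)}}{-24087 - v{\left(-22,-91 \right)}} = - \frac{8903}{8161} + \frac{\left(-51\right) \left(1 - 51\right)}{-24087 - \frac{11}{4}} = \left(-8903\right) \frac{1}{8161} + \frac{\left(-51\right) \left(-50\right)}{-24087 - \frac{11}{4}} = - \frac{8903}{8161} + \frac{2550}{- \frac{96359}{4}} = - \frac{8903}{8161} + 2550 \left(- \frac{4}{96359}\right) = - \frac{8903}{8161} - \frac{10200}{96359} = - \frac{941126377}{786385799}$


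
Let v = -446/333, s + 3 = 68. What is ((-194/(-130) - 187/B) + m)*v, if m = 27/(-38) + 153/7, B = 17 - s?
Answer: -2455422449/69090840 ≈ -35.539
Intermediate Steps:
s = 65 (s = -3 + 68 = 65)
B = -48 (B = 17 - 1*65 = 17 - 65 = -48)
v = -446/333 (v = -446*1/333 = -446/333 ≈ -1.3393)
m = 5625/266 (m = 27*(-1/38) + 153*(1/7) = -27/38 + 153/7 = 5625/266 ≈ 21.147)
((-194/(-130) - 187/B) + m)*v = ((-194/(-130) - 187/(-48)) + 5625/266)*(-446/333) = ((-194*(-1/130) - 187*(-1/48)) + 5625/266)*(-446/333) = ((97/65 + 187/48) + 5625/266)*(-446/333) = (16811/3120 + 5625/266)*(-446/333) = (11010863/414960)*(-446/333) = -2455422449/69090840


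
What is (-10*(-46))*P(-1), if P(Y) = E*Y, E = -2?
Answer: 920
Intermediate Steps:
P(Y) = -2*Y
(-10*(-46))*P(-1) = (-10*(-46))*(-2*(-1)) = 460*2 = 920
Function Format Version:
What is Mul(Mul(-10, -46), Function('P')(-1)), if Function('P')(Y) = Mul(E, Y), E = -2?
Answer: 920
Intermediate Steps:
Function('P')(Y) = Mul(-2, Y)
Mul(Mul(-10, -46), Function('P')(-1)) = Mul(Mul(-10, -46), Mul(-2, -1)) = Mul(460, 2) = 920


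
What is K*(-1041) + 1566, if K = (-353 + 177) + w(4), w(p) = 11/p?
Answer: 727677/4 ≈ 1.8192e+5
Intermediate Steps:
K = -693/4 (K = (-353 + 177) + 11/4 = -176 + 11*(¼) = -176 + 11/4 = -693/4 ≈ -173.25)
K*(-1041) + 1566 = -693/4*(-1041) + 1566 = 721413/4 + 1566 = 727677/4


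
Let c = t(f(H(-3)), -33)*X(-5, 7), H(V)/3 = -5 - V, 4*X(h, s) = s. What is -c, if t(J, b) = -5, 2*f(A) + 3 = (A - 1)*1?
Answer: 35/4 ≈ 8.7500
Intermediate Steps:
X(h, s) = s/4
H(V) = -15 - 3*V (H(V) = 3*(-5 - V) = -15 - 3*V)
f(A) = -2 + A/2 (f(A) = -3/2 + ((A - 1)*1)/2 = -3/2 + ((-1 + A)*1)/2 = -3/2 + (-1 + A)/2 = -3/2 + (-1/2 + A/2) = -2 + A/2)
c = -35/4 (c = -5*7/4 = -35/4 ≈ -8.7500)
-c = -1*(-35/4) = 35/4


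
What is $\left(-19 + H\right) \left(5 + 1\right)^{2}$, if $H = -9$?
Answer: $-1008$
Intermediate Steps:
$\left(-19 + H\right) \left(5 + 1\right)^{2} = \left(-19 - 9\right) \left(5 + 1\right)^{2} = - 28 \cdot 6^{2} = \left(-28\right) 36 = -1008$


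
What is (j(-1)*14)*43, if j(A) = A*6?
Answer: -3612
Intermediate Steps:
j(A) = 6*A
(j(-1)*14)*43 = ((6*(-1))*14)*43 = -6*14*43 = -84*43 = -3612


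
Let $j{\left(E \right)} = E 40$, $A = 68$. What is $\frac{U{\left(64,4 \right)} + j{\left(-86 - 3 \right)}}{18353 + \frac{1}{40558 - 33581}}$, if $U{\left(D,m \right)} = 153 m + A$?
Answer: $- \frac{10046880}{64024441} \approx -0.15692$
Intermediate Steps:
$U{\left(D,m \right)} = 68 + 153 m$ ($U{\left(D,m \right)} = 153 m + 68 = 68 + 153 m$)
$j{\left(E \right)} = 40 E$
$\frac{U{\left(64,4 \right)} + j{\left(-86 - 3 \right)}}{18353 + \frac{1}{40558 - 33581}} = \frac{\left(68 + 153 \cdot 4\right) + 40 \left(-86 - 3\right)}{18353 + \frac{1}{40558 - 33581}} = \frac{\left(68 + 612\right) + 40 \left(-89\right)}{18353 + \frac{1}{6977}} = \frac{680 - 3560}{18353 + \frac{1}{6977}} = - \frac{2880}{\frac{128048882}{6977}} = \left(-2880\right) \frac{6977}{128048882} = - \frac{10046880}{64024441}$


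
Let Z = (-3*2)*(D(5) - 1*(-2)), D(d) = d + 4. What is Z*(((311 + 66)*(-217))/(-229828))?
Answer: -2699697/114914 ≈ -23.493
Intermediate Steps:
D(d) = 4 + d
Z = -66 (Z = (-3*2)*((4 + 5) - 1*(-2)) = -6*(9 + 2) = -6*11 = -66)
Z*(((311 + 66)*(-217))/(-229828)) = -66*(311 + 66)*(-217)/(-229828) = -66*377*(-217)*(-1)/229828 = -(-5399394)*(-1)/229828 = -66*81809/229828 = -2699697/114914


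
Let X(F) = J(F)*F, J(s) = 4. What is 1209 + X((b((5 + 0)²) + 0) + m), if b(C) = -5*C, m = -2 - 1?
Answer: 697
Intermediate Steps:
m = -3
X(F) = 4*F
1209 + X((b((5 + 0)²) + 0) + m) = 1209 + 4*((-5*(5 + 0)² + 0) - 3) = 1209 + 4*((-5*5² + 0) - 3) = 1209 + 4*((-5*25 + 0) - 3) = 1209 + 4*((-125 + 0) - 3) = 1209 + 4*(-125 - 3) = 1209 + 4*(-128) = 1209 - 512 = 697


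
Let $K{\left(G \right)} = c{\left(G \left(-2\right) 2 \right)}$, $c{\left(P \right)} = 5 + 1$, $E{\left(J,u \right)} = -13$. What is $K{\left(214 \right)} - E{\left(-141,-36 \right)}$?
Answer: $19$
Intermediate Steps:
$c{\left(P \right)} = 6$
$K{\left(G \right)} = 6$
$K{\left(214 \right)} - E{\left(-141,-36 \right)} = 6 - -13 = 6 + 13 = 19$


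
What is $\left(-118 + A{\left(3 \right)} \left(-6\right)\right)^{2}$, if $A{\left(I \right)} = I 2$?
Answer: $23716$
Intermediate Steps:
$A{\left(I \right)} = 2 I$
$\left(-118 + A{\left(3 \right)} \left(-6\right)\right)^{2} = \left(-118 + 2 \cdot 3 \left(-6\right)\right)^{2} = \left(-118 + 6 \left(-6\right)\right)^{2} = \left(-118 - 36\right)^{2} = \left(-154\right)^{2} = 23716$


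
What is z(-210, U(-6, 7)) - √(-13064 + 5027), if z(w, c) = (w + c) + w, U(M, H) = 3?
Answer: -417 - 3*I*√893 ≈ -417.0 - 89.649*I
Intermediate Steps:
z(w, c) = c + 2*w (z(w, c) = (c + w) + w = c + 2*w)
z(-210, U(-6, 7)) - √(-13064 + 5027) = (3 + 2*(-210)) - √(-13064 + 5027) = (3 - 420) - √(-8037) = -417 - 3*I*√893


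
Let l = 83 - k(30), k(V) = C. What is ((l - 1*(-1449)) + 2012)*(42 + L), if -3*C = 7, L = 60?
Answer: 361726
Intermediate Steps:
C = -7/3 (C = -⅓*7 = -7/3 ≈ -2.3333)
k(V) = -7/3
l = 256/3 (l = 83 - 1*(-7/3) = 83 + 7/3 = 256/3 ≈ 85.333)
((l - 1*(-1449)) + 2012)*(42 + L) = ((256/3 - 1*(-1449)) + 2012)*(42 + 60) = ((256/3 + 1449) + 2012)*102 = (4603/3 + 2012)*102 = (10639/3)*102 = 361726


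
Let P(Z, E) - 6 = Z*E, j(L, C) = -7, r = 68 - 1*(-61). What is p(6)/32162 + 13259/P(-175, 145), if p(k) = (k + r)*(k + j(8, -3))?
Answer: -429860773/815917778 ≈ -0.52684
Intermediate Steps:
r = 129 (r = 68 + 61 = 129)
P(Z, E) = 6 + E*Z (P(Z, E) = 6 + Z*E = 6 + E*Z)
p(k) = (-7 + k)*(129 + k) (p(k) = (k + 129)*(k - 7) = (129 + k)*(-7 + k) = (-7 + k)*(129 + k))
p(6)/32162 + 13259/P(-175, 145) = (-903 + 6**2 + 122*6)/32162 + 13259/(6 + 145*(-175)) = (-903 + 36 + 732)*(1/32162) + 13259/(6 - 25375) = -135*1/32162 + 13259/(-25369) = -135/32162 + 13259*(-1/25369) = -135/32162 - 13259/25369 = -429860773/815917778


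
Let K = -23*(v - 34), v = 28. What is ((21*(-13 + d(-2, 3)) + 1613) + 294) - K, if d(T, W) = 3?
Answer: 1559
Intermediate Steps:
K = 138 (K = -23*(28 - 34) = -23*(-6) = 138)
((21*(-13 + d(-2, 3)) + 1613) + 294) - K = ((21*(-13 + 3) + 1613) + 294) - 1*138 = ((21*(-10) + 1613) + 294) - 138 = ((-210 + 1613) + 294) - 138 = (1403 + 294) - 138 = 1697 - 138 = 1559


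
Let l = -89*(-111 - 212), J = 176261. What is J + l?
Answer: 205008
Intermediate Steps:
l = 28747 (l = -89*(-323) = 28747)
J + l = 176261 + 28747 = 205008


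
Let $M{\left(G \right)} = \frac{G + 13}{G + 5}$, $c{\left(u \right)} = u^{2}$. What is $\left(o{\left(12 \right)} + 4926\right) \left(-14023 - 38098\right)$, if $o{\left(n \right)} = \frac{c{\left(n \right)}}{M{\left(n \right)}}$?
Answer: $- \frac{6546293358}{25} \approx -2.6185 \cdot 10^{8}$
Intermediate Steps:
$M{\left(G \right)} = \frac{13 + G}{5 + G}$
$o{\left(n \right)} = \frac{n^{2} \left(5 + n\right)}{13 + n}$ ($o{\left(n \right)} = \frac{n^{2}}{\frac{1}{5 + n} \left(13 + n\right)} = n^{2} \frac{5 + n}{13 + n} = \frac{n^{2} \left(5 + n\right)}{13 + n}$)
$\left(o{\left(12 \right)} + 4926\right) \left(-14023 - 38098\right) = \left(\frac{12^{2} \left(5 + 12\right)}{13 + 12} + 4926\right) \left(-14023 - 38098\right) = \left(144 \cdot \frac{1}{25} \cdot 17 + 4926\right) \left(-52121\right) = \left(\frac{2448}{25} + 4926\right) \left(-52121\right) = \frac{125598}{25} \left(-52121\right) = - \frac{6546293358}{25}$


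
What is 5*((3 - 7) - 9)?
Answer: -65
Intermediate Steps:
5*((3 - 7) - 9) = 5*(-4 - 9) = 5*(-13) = -65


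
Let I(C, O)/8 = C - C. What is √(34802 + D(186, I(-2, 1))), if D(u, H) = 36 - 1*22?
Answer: 32*√34 ≈ 186.59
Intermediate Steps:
I(C, O) = 0 (I(C, O) = 8*(C - C) = 8*0 = 0)
D(u, H) = 14 (D(u, H) = 36 - 22 = 14)
√(34802 + D(186, I(-2, 1))) = √(34802 + 14) = √34816 = 32*√34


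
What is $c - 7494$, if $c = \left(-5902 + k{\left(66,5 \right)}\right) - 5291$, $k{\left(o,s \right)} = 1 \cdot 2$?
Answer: $-18685$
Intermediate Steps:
$k{\left(o,s \right)} = 2$
$c = -11191$ ($c = \left(-5902 + 2\right) - 5291 = -5900 - 5291 = -11191$)
$c - 7494 = -11191 - 7494 = -18685$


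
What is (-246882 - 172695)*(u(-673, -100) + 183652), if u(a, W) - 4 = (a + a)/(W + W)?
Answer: -7706065726521/100 ≈ -7.7061e+10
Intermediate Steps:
u(a, W) = 4 + a/W (u(a, W) = 4 + (a + a)/(W + W) = 4 + (2*a)/((2*W)) = 4 + (2*a)*(1/(2*W)) = 4 + a/W)
(-246882 - 172695)*(u(-673, -100) + 183652) = (-246882 - 172695)*((4 - 673/(-100)) + 183652) = -419577*((4 - 673*(-1/100)) + 183652) = -419577*((4 + 673/100) + 183652) = -419577*(1073/100 + 183652) = -419577*18366273/100 = -7706065726521/100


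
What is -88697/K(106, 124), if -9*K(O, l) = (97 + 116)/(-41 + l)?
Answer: 22085553/71 ≈ 3.1106e+5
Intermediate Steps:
K(O, l) = -71/(3*(-41 + l)) (K(O, l) = -(97 + 116)/(9*(-41 + l)) = -71/(3*(-41 + l)))
-88697/K(106, 124) = -88697/((-71/(-123 + 3*124))) = -88697/((-71/(-123 + 372))) = -88697/((-71/249)) = -88697/((-71*1/249)) = -88697/(-71/249) = -88697*(-249/71) = 22085553/71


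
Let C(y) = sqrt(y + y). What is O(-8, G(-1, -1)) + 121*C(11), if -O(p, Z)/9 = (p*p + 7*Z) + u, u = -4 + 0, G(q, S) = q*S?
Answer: -603 + 121*sqrt(22) ≈ -35.460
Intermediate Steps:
C(y) = sqrt(2)*sqrt(y) (C(y) = sqrt(2*y) = sqrt(2)*sqrt(y))
G(q, S) = S*q
u = -4
O(p, Z) = 36 - 63*Z - 9*p**2 (O(p, Z) = -9*((p*p + 7*Z) - 4) = -9*((p**2 + 7*Z) - 4) = -9*(-4 + p**2 + 7*Z) = 36 - 63*Z - 9*p**2)
O(-8, G(-1, -1)) + 121*C(11) = (36 - (-63)*(-1) - 9*(-8)**2) + 121*(sqrt(2)*sqrt(11)) = (36 - 63*1 - 9*64) + 121*sqrt(22) = (36 - 63 - 576) + 121*sqrt(22) = -603 + 121*sqrt(22)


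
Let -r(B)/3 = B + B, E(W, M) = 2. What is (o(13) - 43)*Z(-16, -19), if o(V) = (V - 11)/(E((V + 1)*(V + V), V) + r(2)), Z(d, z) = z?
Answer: 4104/5 ≈ 820.80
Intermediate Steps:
r(B) = -6*B (r(B) = -3*(B + B) = -6*B)
o(V) = 11/10 - V/10 (o(V) = (V - 11)/(2 - 6*2) = (-11 + V)/(2 - 12) = (-11 + V)/(-10) = (-11 + V)*(-1/10) = 11/10 - V/10)
(o(13) - 43)*Z(-16, -19) = ((11/10 - 1/10*13) - 43)*(-19) = ((11/10 - 13/10) - 43)*(-19) = (-1/5 - 43)*(-19) = -216/5*(-19) = 4104/5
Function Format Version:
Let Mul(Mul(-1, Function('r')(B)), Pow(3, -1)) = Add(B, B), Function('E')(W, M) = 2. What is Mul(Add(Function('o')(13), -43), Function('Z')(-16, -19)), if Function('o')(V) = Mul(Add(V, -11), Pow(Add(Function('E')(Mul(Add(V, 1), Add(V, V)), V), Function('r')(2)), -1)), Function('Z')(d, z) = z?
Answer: Rational(4104, 5) ≈ 820.80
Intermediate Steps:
Function('r')(B) = Mul(-6, B) (Function('r')(B) = Mul(-3, Add(B, B)) = Mul(-3, Mul(2, B)) = Mul(-6, B))
Function('o')(V) = Add(Rational(11, 10), Mul(Rational(-1, 10), V)) (Function('o')(V) = Mul(Add(V, -11), Pow(Add(2, Mul(-6, 2)), -1)) = Mul(Add(-11, V), Pow(Add(2, -12), -1)) = Mul(Add(-11, V), Pow(-10, -1)) = Mul(Add(-11, V), Rational(-1, 10)) = Add(Rational(11, 10), Mul(Rational(-1, 10), V)))
Mul(Add(Function('o')(13), -43), Function('Z')(-16, -19)) = Mul(Add(Add(Rational(11, 10), Mul(Rational(-1, 10), 13)), -43), -19) = Mul(Add(Add(Rational(11, 10), Rational(-13, 10)), -43), -19) = Mul(Add(Rational(-1, 5), -43), -19) = Mul(Rational(-216, 5), -19) = Rational(4104, 5)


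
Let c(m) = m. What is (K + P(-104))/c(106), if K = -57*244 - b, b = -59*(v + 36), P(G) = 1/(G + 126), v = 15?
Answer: -239777/2332 ≈ -102.82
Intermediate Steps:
P(G) = 1/(126 + G)
b = -3009 (b = -59*(15 + 36) = -59*51 = -3009)
K = -10899 (K = -57*244 - 1*(-3009) = -13908 + 3009 = -10899)
(K + P(-104))/c(106) = (-10899 + 1/(126 - 104))/106 = (-10899 + 1/22)*(1/106) = -239777/22*1/106 = -239777/2332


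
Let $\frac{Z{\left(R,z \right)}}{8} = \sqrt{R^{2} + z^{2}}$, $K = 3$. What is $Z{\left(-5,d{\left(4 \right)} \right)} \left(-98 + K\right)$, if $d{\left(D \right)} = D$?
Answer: $- 760 \sqrt{41} \approx -4866.4$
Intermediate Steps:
$Z{\left(R,z \right)} = 8 \sqrt{R^{2} + z^{2}}$
$Z{\left(-5,d{\left(4 \right)} \right)} \left(-98 + K\right) = 8 \sqrt{\left(-5\right)^{2} + 4^{2}} \left(-98 + 3\right) = 8 \sqrt{25 + 16} \left(-95\right) = 8 \sqrt{41} \left(-95\right) = - 760 \sqrt{41}$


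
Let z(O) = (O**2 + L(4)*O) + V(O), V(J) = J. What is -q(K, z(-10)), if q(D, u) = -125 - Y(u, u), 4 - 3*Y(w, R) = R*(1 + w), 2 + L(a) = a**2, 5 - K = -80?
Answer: -2071/3 ≈ -690.33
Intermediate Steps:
K = 85 (K = 5 - 1*(-80) = 5 + 80 = 85)
L(a) = -2 + a**2
z(O) = O**2 + 15*O (z(O) = (O**2 + (-2 + 4**2)*O) + O = (O**2 + (-2 + 16)*O) + O = (O**2 + 14*O) + O = O**2 + 15*O)
Y(w, R) = 4/3 - R*(1 + w)/3
q(D, u) = -379/3 + u/3 + u**2/3 (q(D, u) = -125 - (4/3 - u/3 - u*u/3) = -125 - (4/3 - u/3 - u**2/3) = -125 + (-4/3 + u/3 + u**2/3) = -379/3 + u/3 + u**2/3)
-q(K, z(-10)) = -(-379/3 + (-10*(15 - 10))/3 + (-10*(15 - 10))**2/3) = -(-379/3 + (-10*5)/3 + (-10*5)**2/3) = -(-379/3 + (1/3)*(-50) + (1/3)*(-50)**2) = -(-379/3 - 50/3 + (1/3)*2500) = -(-379/3 - 50/3 + 2500/3) = -1*2071/3 = -2071/3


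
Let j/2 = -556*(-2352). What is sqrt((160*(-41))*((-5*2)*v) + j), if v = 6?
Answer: 48*sqrt(1306) ≈ 1734.7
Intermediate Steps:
j = 2615424 (j = 2*(-556*(-2352)) = 2*1307712 = 2615424)
sqrt((160*(-41))*((-5*2)*v) + j) = sqrt((160*(-41))*(-5*2*6) + 2615424) = sqrt(-(-65600)*6 + 2615424) = sqrt(-6560*(-60) + 2615424) = sqrt(393600 + 2615424) = sqrt(3009024) = 48*sqrt(1306)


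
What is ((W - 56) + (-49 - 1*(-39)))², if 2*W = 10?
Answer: 3721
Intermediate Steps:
W = 5 (W = (½)*10 = 5)
((W - 56) + (-49 - 1*(-39)))² = ((5 - 56) + (-49 - 1*(-39)))² = (-51 + (-49 + 39))² = (-51 - 10)² = (-61)² = 3721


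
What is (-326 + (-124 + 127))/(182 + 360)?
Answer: -323/542 ≈ -0.59594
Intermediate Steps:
(-326 + (-124 + 127))/(182 + 360) = (-326 + 3)/542 = -323*1/542 = -323/542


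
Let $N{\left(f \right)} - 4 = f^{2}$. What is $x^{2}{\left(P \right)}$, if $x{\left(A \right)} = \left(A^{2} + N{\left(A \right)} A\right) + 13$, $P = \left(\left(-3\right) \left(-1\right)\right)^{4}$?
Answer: $289808878921$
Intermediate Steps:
$N{\left(f \right)} = 4 + f^{2}$
$P = 81$ ($P = 3^{4} = 81$)
$x{\left(A \right)} = 13 + A^{2} + A \left(4 + A^{2}\right)$ ($x{\left(A \right)} = \left(A^{2} + \left(4 + A^{2}\right) A\right) + 13 = \left(A^{2} + A \left(4 + A^{2}\right)\right) + 13 = 13 + A^{2} + A \left(4 + A^{2}\right)$)
$x^{2}{\left(P \right)} = \left(13 + 81^{2} + 81 \left(4 + 81^{2}\right)\right)^{2} = \left(13 + 6561 + 81 \left(4 + 6561\right)\right)^{2} = \left(13 + 6561 + 81 \cdot 6565\right)^{2} = \left(13 + 6561 + 531765\right)^{2} = 538339^{2} = 289808878921$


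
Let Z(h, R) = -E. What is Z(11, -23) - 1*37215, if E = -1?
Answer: -37214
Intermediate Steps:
Z(h, R) = 1 (Z(h, R) = -1*(-1) = 1)
Z(11, -23) - 1*37215 = 1 - 1*37215 = 1 - 37215 = -37214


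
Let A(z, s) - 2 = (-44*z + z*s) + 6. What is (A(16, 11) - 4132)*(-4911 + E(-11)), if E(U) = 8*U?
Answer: 23255348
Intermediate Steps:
A(z, s) = 8 - 44*z + s*z (A(z, s) = 2 + ((-44*z + z*s) + 6) = 2 + ((-44*z + s*z) + 6) = 2 + (6 - 44*z + s*z) = 8 - 44*z + s*z)
(A(16, 11) - 4132)*(-4911 + E(-11)) = ((8 - 44*16 + 11*16) - 4132)*(-4911 + 8*(-11)) = ((8 - 704 + 176) - 4132)*(-4911 - 88) = (-520 - 4132)*(-4999) = -4652*(-4999) = 23255348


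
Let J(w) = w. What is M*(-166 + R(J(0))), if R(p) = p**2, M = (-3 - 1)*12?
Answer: 7968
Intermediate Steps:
M = -48 (M = -4*12 = -48)
M*(-166 + R(J(0))) = -48*(-166 + 0**2) = -48*(-166 + 0) = -48*(-166) = 7968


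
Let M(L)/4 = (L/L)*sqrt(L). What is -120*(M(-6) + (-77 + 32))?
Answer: 5400 - 480*I*sqrt(6) ≈ 5400.0 - 1175.8*I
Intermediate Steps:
M(L) = 4*sqrt(L) (M(L) = 4*((L/L)*sqrt(L)) = 4*(1*sqrt(L)) = 4*sqrt(L))
-120*(M(-6) + (-77 + 32)) = -120*(4*sqrt(-6) + (-77 + 32)) = -120*(4*(I*sqrt(6)) - 45) = -120*(4*I*sqrt(6) - 45) = -120*(-45 + 4*I*sqrt(6)) = 5400 - 480*I*sqrt(6)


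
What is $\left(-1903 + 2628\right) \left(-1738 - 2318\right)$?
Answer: $-2940600$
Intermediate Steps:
$\left(-1903 + 2628\right) \left(-1738 - 2318\right) = 725 \left(-4056\right) = -2940600$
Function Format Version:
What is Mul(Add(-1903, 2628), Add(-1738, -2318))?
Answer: -2940600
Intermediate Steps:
Mul(Add(-1903, 2628), Add(-1738, -2318)) = Mul(725, -4056) = -2940600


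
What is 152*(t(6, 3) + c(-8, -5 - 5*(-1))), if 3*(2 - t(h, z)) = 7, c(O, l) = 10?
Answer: 4408/3 ≈ 1469.3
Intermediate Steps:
t(h, z) = -⅓ (t(h, z) = 2 - ⅓*7 = 2 - 7/3 = -⅓)
152*(t(6, 3) + c(-8, -5 - 5*(-1))) = 152*(-⅓ + 10) = 152*(29/3) = 4408/3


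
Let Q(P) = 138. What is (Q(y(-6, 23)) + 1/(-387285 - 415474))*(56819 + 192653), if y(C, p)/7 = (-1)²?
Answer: 27636693018752/802759 ≈ 3.4427e+7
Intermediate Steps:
y(C, p) = 7 (y(C, p) = 7*(-1)² = 7*1 = 7)
(Q(y(-6, 23)) + 1/(-387285 - 415474))*(56819 + 192653) = (138 + 1/(-387285 - 415474))*(56819 + 192653) = (138 + 1/(-802759))*249472 = (138 - 1/802759)*249472 = (110780741/802759)*249472 = 27636693018752/802759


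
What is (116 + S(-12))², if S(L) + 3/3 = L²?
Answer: 67081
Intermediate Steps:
S(L) = -1 + L²
(116 + S(-12))² = (116 + (-1 + (-12)²))² = (116 + (-1 + 144))² = (116 + 143)² = 259² = 67081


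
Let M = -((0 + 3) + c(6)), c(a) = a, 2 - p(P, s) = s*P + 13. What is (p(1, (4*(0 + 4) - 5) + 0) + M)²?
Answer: 961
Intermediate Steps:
p(P, s) = -11 - P*s (p(P, s) = 2 - (s*P + 13) = 2 - (P*s + 13) = 2 - (13 + P*s) = 2 + (-13 - P*s) = -11 - P*s)
M = -9 (M = -((0 + 3) + 6) = -(3 + 6) = -1*9 = -9)
(p(1, (4*(0 + 4) - 5) + 0) + M)² = ((-11 - 1*1*((4*(0 + 4) - 5) + 0)) - 9)² = ((-11 - 1*1*((4*4 - 5) + 0)) - 9)² = ((-11 - 1*1*((16 - 5) + 0)) - 9)² = ((-11 - 1*1*(11 + 0)) - 9)² = ((-11 - 1*1*11) - 9)² = ((-11 - 11) - 9)² = (-22 - 9)² = (-31)² = 961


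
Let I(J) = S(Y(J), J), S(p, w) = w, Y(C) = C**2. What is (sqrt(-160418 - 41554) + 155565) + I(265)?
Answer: 155830 + 2*I*sqrt(50493) ≈ 1.5583e+5 + 449.41*I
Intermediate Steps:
I(J) = J
(sqrt(-160418 - 41554) + 155565) + I(265) = (sqrt(-160418 - 41554) + 155565) + 265 = (sqrt(-201972) + 155565) + 265 = (2*I*sqrt(50493) + 155565) + 265 = (155565 + 2*I*sqrt(50493)) + 265 = 155830 + 2*I*sqrt(50493)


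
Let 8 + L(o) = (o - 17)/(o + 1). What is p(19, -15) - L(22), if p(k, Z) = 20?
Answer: 639/23 ≈ 27.783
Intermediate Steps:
L(o) = -8 + (-17 + o)/(1 + o) (L(o) = -8 + (o - 17)/(o + 1) = -8 + (-17 + o)/(1 + o))
p(19, -15) - L(22) = 20 - (-25 - 7*22)/(1 + 22) = 20 - (-25 - 154)/23 = 20 - (-179)/23 = 20 - 1*(-179/23) = 20 + 179/23 = 639/23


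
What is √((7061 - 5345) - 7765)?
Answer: I*√6049 ≈ 77.775*I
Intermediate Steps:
√((7061 - 5345) - 7765) = √(1716 - 7765) = √(-6049) = I*√6049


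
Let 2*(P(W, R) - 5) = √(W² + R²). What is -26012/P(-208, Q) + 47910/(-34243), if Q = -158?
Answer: 909410365/145806694 - 6503*√17057/4258 ≈ -193.22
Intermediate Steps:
P(W, R) = 5 + √(R² + W²)/2 (P(W, R) = 5 + √(W² + R²)/2 = 5 + √(R² + W²)/2)
-26012/P(-208, Q) + 47910/(-34243) = -26012/(5 + √((-158)² + (-208)²)/2) + 47910/(-34243) = -26012/(5 + √(24964 + 43264)/2) + 47910*(-1/34243) = -26012/(5 + √68228/2) - 47910/34243 = -26012/(5 + (2*√17057)/2) - 47910/34243 = -26012/(5 + √17057) - 47910/34243 = -47910/34243 - 26012/(5 + √17057)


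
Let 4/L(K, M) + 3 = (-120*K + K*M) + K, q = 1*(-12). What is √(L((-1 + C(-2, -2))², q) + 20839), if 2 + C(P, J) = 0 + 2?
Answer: √93546137/67 ≈ 144.36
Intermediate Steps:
q = -12
C(P, J) = 0 (C(P, J) = -2 + (0 + 2) = -2 + 2 = 0)
L(K, M) = 4/(-3 - 119*K + K*M) (L(K, M) = 4/(-3 + ((-120*K + K*M) + K)) = 4/(-3 + (-119*K + K*M)) = 4/(-3 - 119*K + K*M))
√(L((-1 + C(-2, -2))², q) + 20839) = √(4/(-3 - 119*(-1 + 0)² + (-1 + 0)²*(-12)) + 20839) = √(4/(-3 - 119*(-1)² + (-1)²*(-12)) + 20839) = √(4/(-3 - 119*1 + 1*(-12)) + 20839) = √(4/(-3 - 119 - 12) + 20839) = √(4/(-134) + 20839) = √(4*(-1/134) + 20839) = √(-2/67 + 20839) = √(1396211/67) = √93546137/67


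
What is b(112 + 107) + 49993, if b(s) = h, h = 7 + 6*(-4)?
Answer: 49976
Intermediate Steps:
h = -17 (h = 7 - 24 = -17)
b(s) = -17
b(112 + 107) + 49993 = -17 + 49993 = 49976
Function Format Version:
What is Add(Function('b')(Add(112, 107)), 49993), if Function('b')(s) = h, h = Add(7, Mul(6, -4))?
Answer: 49976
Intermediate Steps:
h = -17 (h = Add(7, -24) = -17)
Function('b')(s) = -17
Add(Function('b')(Add(112, 107)), 49993) = Add(-17, 49993) = 49976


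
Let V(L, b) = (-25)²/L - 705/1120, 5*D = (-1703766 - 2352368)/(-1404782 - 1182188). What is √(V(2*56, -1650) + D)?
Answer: √27621921696083414/72435160 ≈ 2.2944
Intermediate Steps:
D = 2028067/6467425 (D = ((-1703766 - 2352368)/(-1404782 - 1182188))/5 = (-4056134/(-2586970))/5 = (-4056134*(-1/2586970))/5 = (⅕)*(2028067/1293485) = 2028067/6467425 ≈ 0.31358)
V(L, b) = -141/224 + 625/L (V(L, b) = 625/L - 705*1/1120 = 625/L - 141/224 = -141/224 + 625/L)
√(V(2*56, -1650) + D) = √((-141/224 + 625/((2*56))) + 2028067/6467425) = √((-141/224 + 625/112) + 2028067/6467425) = √(1109/224 + 2028067/6467425) = √(7626661333/1448703200) = √27621921696083414/72435160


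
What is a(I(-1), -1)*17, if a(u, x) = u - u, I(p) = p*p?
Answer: 0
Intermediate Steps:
I(p) = p²
a(u, x) = 0
a(I(-1), -1)*17 = 0*17 = 0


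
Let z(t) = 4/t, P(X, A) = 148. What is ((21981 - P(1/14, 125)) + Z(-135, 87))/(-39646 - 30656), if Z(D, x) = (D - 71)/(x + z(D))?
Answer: -256313443/825415782 ≈ -0.31053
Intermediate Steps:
Z(D, x) = (-71 + D)/(x + 4/D) (Z(D, x) = (D - 71)/(x + 4/D) = (-71 + D)/(x + 4/D))
((21981 - P(1/14, 125)) + Z(-135, 87))/(-39646 - 30656) = ((21981 - 1*148) - 135*(-71 - 135)/(4 - 135*87))/(-39646 - 30656) = ((21981 - 148) - 135*(-206)/(4 - 11745))/(-70302) = (21833 - 135*(-206)/(-11741))*(-1/70302) = (21833 - 135*(-1/11741)*(-206))*(-1/70302) = (21833 - 27810/11741)*(-1/70302) = (256313443/11741)*(-1/70302) = -256313443/825415782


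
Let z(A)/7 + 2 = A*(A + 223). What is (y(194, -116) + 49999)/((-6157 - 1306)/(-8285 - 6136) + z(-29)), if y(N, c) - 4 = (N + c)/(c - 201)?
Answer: -228585439533/180094754201 ≈ -1.2693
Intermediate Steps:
z(A) = -14 + 7*A*(223 + A) (z(A) = -14 + 7*(A*(A + 223)) = -14 + 7*(A*(223 + A)) = -14 + 7*A*(223 + A))
y(N, c) = 4 + (N + c)/(-201 + c) (y(N, c) = 4 + (N + c)/(c - 201) = 4 + (N + c)/(-201 + c))
(y(194, -116) + 49999)/((-6157 - 1306)/(-8285 - 6136) + z(-29)) = ((-804 + 194 + 5*(-116))/(-201 - 116) + 49999)/((-6157 - 1306)/(-8285 - 6136) + (-14 + 7*(-29)² + 1561*(-29))) = ((-804 + 194 - 580)/(-317) + 49999)/(-7463/(-14421) + (-14 + 7*841 - 45269)) = (-1/317*(-1190) + 49999)/(-7463*(-1/14421) + (-14 + 5887 - 45269)) = (1190/317 + 49999)/(7463/14421 - 39396) = 15850873/(317*(-568122253/14421)) = (15850873/317)*(-14421/568122253) = -228585439533/180094754201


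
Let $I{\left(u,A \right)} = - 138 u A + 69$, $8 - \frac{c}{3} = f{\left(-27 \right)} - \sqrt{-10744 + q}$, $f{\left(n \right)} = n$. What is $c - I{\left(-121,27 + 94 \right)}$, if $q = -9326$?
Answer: $-2020422 + 9 i \sqrt{2230} \approx -2.0204 \cdot 10^{6} + 425.01 i$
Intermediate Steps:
$c = 105 + 9 i \sqrt{2230}$ ($c = 24 - 3 \left(-27 - \sqrt{-10744 - 9326}\right) = 24 - 3 \left(-27 - \sqrt{-20070}\right) = 24 - 3 \left(-27 - 3 i \sqrt{2230}\right) = 24 + \left(81 + 9 i \sqrt{2230}\right) = 105 + 9 i \sqrt{2230} \approx 105.0 + 425.01 i$)
$I{\left(u,A \right)} = 69 - 138 A u$ ($I{\left(u,A \right)} = - 138 A u + 69 = 69 - 138 A u$)
$c - I{\left(-121,27 + 94 \right)} = \left(105 + 9 i \sqrt{2230}\right) - \left(69 - 138 \left(27 + 94\right) \left(-121\right)\right) = \left(105 + 9 i \sqrt{2230}\right) - \left(69 - 16698 \left(-121\right)\right) = \left(105 + 9 i \sqrt{2230}\right) - \left(69 + 2020458\right) = \left(105 + 9 i \sqrt{2230}\right) - 2020527 = -2020422 + 9 i \sqrt{2230}$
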